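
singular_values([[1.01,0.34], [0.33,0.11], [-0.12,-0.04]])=[1.13, 0.0]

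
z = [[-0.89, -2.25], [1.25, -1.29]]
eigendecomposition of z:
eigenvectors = [[0.80+0.00j, 0.80-0.00j],[0.07-0.59j, (0.07+0.59j)]]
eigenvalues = [(-1.09+1.67j), (-1.09-1.67j)]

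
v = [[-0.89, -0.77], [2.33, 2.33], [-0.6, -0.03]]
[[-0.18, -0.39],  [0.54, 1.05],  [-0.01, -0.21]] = v @ [[0.00, 0.35], [0.23, 0.1]]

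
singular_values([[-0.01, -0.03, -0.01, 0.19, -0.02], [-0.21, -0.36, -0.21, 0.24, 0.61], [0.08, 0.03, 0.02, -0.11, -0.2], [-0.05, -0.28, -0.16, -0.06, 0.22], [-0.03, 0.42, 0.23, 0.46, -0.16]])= [0.97, 0.64, 0.14, 0.01, 0.0]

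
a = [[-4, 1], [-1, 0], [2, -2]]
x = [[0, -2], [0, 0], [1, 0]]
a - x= [[-4, 3], [-1, 0], [1, -2]]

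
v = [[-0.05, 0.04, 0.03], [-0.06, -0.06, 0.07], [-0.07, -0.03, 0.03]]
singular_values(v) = [0.14, 0.06, 0.02]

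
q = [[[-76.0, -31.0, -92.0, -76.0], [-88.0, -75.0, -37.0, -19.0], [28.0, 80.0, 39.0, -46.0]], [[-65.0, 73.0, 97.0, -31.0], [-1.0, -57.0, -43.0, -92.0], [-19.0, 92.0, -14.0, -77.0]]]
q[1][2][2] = -14.0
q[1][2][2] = -14.0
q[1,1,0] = -1.0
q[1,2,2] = -14.0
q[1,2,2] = -14.0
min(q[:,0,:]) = -92.0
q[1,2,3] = -77.0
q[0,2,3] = -46.0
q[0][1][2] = -37.0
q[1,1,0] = -1.0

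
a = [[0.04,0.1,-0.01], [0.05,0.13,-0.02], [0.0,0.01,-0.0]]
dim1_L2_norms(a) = [0.11, 0.14, 0.01]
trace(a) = 0.17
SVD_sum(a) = [[0.04, 0.1, -0.01], [0.05, 0.13, -0.02], [0.00, 0.01, -0.0]] + [[0.0, 0.0, 0.00], [-0.00, -0.0, -0.00], [0.0, 0.0, 0.00]] + [[0.0,-0.00,-0.00], [-0.0,0.00,0.00], [-0.0,0.0,0.0]]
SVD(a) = [[-0.61, -0.78, 0.15], [-0.79, 0.61, -0.05], [-0.05, -0.15, -0.99]] @ diag([0.17766765260546616, 0.004451888612736131, 0.0037928756166269633]) @ [[-0.36, -0.92, 0.12], [-0.16, -0.07, -0.98], [0.92, -0.37, -0.13]]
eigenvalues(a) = [(0.17+0j), 0j, -0j]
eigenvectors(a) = [[-0.61+0.00j, 0.69+0.00j, (0.69-0j)], [-0.79+0.00j, -0.26+0.09j, (-0.26-0.09j)], [-0.05+0.00j, (0.05+0.66j), (0.05-0.66j)]]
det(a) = 0.00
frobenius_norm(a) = 0.18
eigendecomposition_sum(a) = [[(0.04-0j), (0.1+0j), -0.01+0.00j], [0.05-0.00j, 0.13+0.00j, (-0.02+0j)], [0.00-0.00j, 0.01+0.00j, (-0+0j)]] + [[0.00+0.00j, (-0-0j), 0.00-0.00j], [(-0-0j), 0.00+0.00j, -0.00+0.00j], [(-0+0j), -0j, 0.00+0.00j]] + [[-0j, (-0+0j), 0j], [(-0+0j), 0.00-0.00j, -0.00-0.00j], [(-0-0j), 0j, 0.00-0.00j]]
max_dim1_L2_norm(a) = 0.14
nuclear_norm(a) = 0.19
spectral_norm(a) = 0.18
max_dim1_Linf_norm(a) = 0.13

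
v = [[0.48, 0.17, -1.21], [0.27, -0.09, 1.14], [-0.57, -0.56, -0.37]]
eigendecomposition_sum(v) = [[0.81+0.00j, 0.38+0.00j, -0.43+0.00j],[(-0.13+0j), -0.06+0.00j, (0.07+0j)],[(-0.3+0j), (-0.14+0j), 0.16+0.00j]] + [[-0.16-0.08j, (-0.1-0.27j), -0.39-0.09j], [(0.2+0.22j), -0.01+0.48j, (0.54+0.38j)], [-0.13+0.05j, -0.21-0.09j, -0.27+0.17j]] + [[-0.16+0.08j, (-0.1+0.27j), (-0.39+0.09j)], [0.20-0.22j, -0.01-0.48j, (0.54-0.38j)], [-0.13-0.05j, (-0.21+0.09j), -0.27-0.17j]]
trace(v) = 0.02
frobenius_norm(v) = 1.97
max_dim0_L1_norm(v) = 2.72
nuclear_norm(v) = 2.94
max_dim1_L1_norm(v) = 1.86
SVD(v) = [[0.72, 0.45, 0.52], [-0.66, 0.25, 0.71], [0.19, -0.86, 0.48]] @ diag([1.7050699189003975, 0.9406435274791343, 0.2955102804854734]) @ [[0.03, 0.04, -1.00],  [0.82, 0.57, 0.05],  [0.57, -0.82, -0.02]]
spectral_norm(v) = 1.71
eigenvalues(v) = [(0.91+0j), (-0.44+0.57j), (-0.44-0.57j)]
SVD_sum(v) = [[0.04, 0.05, -1.23], [-0.04, -0.05, 1.13], [0.01, 0.01, -0.32]] + [[0.35, 0.24, 0.02], [0.19, 0.13, 0.01], [-0.66, -0.46, -0.04]] + [[0.09, -0.13, -0.00], [0.12, -0.17, -0.00], [0.08, -0.12, -0.0]]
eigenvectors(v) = [[-0.93+0.00j, (0.44-0.19j), 0.44+0.19j], [(0.15+0j), (-0.79+0j), -0.79-0.00j], [0.35+0.00j, (0.14-0.35j), 0.14+0.35j]]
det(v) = 0.47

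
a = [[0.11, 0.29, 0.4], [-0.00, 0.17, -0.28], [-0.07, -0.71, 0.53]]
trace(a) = 0.81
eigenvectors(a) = [[-0.34, -0.99, 0.95], [0.38, 0.14, -0.25], [-0.86, 0.06, -0.19]]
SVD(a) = [[0.03, 0.97, 0.23], [-0.33, -0.21, 0.92], [0.94, -0.10, 0.31]] @ diag([0.9401105507879833, 0.5192133900453819, 0.0030996604163540235]) @ [[-0.07,-0.76,0.64], [0.22,0.62,0.76], [0.97,-0.19,-0.13]]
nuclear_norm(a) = 1.46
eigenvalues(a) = [0.81, 0.04, -0.04]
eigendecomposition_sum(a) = [[-0.02, -0.25, 0.22], [0.02, 0.28, -0.24], [-0.06, -0.64, 0.56]] + [[0.09, 0.27, 0.08], [-0.01, -0.04, -0.01], [-0.01, -0.02, -0.01]] + [[0.05, 0.27, 0.10], [-0.01, -0.07, -0.03], [-0.01, -0.05, -0.02]]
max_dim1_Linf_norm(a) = 0.71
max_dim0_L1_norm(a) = 1.21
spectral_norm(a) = 0.94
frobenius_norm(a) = 1.07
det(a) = -0.00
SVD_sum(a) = [[-0.00,-0.02,0.02], [0.02,0.24,-0.2], [-0.06,-0.68,0.57]] + [[0.11, 0.31, 0.38], [-0.02, -0.07, -0.08], [-0.01, -0.03, -0.04]] + [[0.00,-0.00,-0.00], [0.0,-0.00,-0.0], [0.00,-0.00,-0.00]]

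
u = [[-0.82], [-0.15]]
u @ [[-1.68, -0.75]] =[[1.38, 0.62], [0.25, 0.11]]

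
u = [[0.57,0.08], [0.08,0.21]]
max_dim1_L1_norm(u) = 0.65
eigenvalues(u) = [0.59, 0.19]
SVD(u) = [[-0.98, -0.21],[-0.21, 0.98]] @ diag([0.5869771560359222, 0.1930228439640779]) @ [[-0.98, -0.21], [-0.21, 0.98]]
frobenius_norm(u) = 0.62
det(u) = 0.11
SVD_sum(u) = [[0.56, 0.12], [0.12, 0.03]] + [[0.01, -0.04], [-0.04, 0.18]]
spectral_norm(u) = 0.59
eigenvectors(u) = [[0.98, -0.21], [0.21, 0.98]]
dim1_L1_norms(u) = [0.65, 0.29]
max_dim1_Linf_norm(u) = 0.57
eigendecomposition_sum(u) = [[0.56, 0.12],[0.12, 0.03]] + [[0.01,-0.04],[-0.04,0.18]]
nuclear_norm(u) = 0.78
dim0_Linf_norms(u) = [0.57, 0.21]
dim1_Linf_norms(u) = [0.57, 0.21]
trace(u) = 0.78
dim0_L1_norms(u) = [0.65, 0.29]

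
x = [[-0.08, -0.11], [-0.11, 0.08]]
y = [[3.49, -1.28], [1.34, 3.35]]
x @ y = [[-0.43, -0.27], [-0.28, 0.41]]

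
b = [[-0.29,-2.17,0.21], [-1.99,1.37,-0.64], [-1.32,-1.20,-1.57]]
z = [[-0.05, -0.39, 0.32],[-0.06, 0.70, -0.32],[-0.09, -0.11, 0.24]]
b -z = [[-0.24, -1.78, -0.11], [-1.93, 0.67, -0.32], [-1.23, -1.09, -1.81]]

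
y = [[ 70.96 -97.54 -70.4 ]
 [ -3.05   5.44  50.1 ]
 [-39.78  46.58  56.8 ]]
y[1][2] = 50.1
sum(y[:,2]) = 36.49999999999999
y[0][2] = -70.4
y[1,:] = [-3.05, 5.44, 50.1]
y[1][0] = -3.05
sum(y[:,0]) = 28.129999999999995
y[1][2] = 50.1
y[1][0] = -3.05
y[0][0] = 70.96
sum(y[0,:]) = -96.98000000000002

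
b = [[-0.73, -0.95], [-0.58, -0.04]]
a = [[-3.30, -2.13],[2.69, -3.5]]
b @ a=[[-0.15, 4.88], [1.81, 1.38]]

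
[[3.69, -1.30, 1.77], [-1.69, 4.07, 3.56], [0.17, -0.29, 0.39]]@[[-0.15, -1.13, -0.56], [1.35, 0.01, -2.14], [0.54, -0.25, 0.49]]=[[-1.35, -4.63, 1.58],  [7.67, 1.06, -6.02],  [-0.21, -0.29, 0.72]]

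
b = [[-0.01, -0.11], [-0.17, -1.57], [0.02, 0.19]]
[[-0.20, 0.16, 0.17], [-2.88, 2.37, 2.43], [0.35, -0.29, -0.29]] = b @ [[-0.13, -0.91, -0.91], [1.85, -1.41, -1.45]]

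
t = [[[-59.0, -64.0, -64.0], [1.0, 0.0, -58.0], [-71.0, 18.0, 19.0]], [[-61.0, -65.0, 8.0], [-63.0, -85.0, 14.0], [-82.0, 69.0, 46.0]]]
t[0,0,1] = -64.0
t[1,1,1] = -85.0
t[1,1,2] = 14.0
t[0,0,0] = -59.0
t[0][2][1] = 18.0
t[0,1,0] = 1.0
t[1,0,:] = [-61.0, -65.0, 8.0]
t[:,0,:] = [[-59.0, -64.0, -64.0], [-61.0, -65.0, 8.0]]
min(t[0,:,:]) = -71.0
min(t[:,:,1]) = -85.0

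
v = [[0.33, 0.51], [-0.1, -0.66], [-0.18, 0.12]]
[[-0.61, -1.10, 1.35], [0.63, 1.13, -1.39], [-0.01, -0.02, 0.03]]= v@[[-0.51, -0.91, 1.12], [-0.87, -1.57, 1.93]]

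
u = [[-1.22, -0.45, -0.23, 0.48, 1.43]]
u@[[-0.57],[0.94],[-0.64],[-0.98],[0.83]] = [[1.14]]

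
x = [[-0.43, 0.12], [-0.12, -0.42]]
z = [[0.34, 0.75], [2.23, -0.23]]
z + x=[[-0.09, 0.87],[2.11, -0.65]]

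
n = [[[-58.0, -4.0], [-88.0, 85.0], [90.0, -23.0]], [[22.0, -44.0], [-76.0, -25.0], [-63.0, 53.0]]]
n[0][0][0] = -58.0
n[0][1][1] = 85.0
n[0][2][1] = -23.0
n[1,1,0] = -76.0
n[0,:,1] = [-4.0, 85.0, -23.0]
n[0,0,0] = -58.0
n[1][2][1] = 53.0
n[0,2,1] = -23.0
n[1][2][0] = -63.0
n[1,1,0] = -76.0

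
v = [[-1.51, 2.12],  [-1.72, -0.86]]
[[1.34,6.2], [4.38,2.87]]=v @ [[-2.11, -2.31], [-0.87, 1.28]]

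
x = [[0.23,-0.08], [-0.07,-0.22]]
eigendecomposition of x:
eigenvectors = [[0.99, 0.17], [-0.15, 0.99]]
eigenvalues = [0.24, -0.23]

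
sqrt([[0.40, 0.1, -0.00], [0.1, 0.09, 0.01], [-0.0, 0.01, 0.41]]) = [[0.62, 0.11, -0.00], [0.11, 0.28, 0.01], [-0.00, 0.01, 0.64]]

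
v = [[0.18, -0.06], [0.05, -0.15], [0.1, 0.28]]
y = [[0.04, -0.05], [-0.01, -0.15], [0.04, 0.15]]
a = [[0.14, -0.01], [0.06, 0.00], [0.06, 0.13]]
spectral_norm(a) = 0.17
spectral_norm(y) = 0.22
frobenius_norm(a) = 0.21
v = a + y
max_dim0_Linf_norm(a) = 0.14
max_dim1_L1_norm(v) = 0.38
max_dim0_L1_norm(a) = 0.26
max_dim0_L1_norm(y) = 0.35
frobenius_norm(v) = 0.39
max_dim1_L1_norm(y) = 0.19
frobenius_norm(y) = 0.23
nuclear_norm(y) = 0.27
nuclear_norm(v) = 0.53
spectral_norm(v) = 0.33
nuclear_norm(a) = 0.29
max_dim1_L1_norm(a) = 0.19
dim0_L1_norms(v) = [0.33, 0.49]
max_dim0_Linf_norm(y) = 0.15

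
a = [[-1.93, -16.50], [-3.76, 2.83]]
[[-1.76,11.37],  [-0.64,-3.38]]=a@[[0.23, 0.35], [0.08, -0.73]]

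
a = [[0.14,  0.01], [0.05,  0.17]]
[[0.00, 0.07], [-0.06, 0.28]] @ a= [[0.0, 0.01], [0.01, 0.05]]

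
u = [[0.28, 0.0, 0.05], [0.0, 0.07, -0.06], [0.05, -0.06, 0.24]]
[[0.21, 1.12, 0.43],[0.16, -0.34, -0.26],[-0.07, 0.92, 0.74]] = u@[[0.73, 3.58, 1.09], [2.51, -2.74, -1.61], [0.18, 2.42, 2.45]]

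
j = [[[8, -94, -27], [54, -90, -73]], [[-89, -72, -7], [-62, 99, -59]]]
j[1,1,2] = -59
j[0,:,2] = [-27, -73]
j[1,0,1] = -72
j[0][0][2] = -27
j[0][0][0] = 8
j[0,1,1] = -90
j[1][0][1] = -72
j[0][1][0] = 54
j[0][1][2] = -73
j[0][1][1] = -90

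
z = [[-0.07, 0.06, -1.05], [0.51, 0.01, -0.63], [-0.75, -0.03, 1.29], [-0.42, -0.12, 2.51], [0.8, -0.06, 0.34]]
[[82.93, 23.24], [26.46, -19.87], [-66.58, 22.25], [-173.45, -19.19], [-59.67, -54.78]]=z@[[-42.12, -65.68], [1.90, -93.82], [-76.06, -23.12]]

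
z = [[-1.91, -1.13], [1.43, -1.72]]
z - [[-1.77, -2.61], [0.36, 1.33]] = [[-0.14, 1.48], [1.07, -3.05]]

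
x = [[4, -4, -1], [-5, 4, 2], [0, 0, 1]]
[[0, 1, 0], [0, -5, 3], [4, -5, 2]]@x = [[-5, 4, 2], [25, -20, -7], [41, -36, -12]]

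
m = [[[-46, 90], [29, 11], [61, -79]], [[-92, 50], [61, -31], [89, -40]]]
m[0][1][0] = 29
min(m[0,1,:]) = 11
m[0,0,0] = -46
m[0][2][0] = 61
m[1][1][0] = 61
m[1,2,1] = -40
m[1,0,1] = 50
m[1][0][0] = -92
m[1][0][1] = 50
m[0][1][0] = 29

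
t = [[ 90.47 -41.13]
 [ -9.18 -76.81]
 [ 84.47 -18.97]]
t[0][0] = 90.47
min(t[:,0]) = -9.18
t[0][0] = 90.47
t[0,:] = [90.47, -41.13]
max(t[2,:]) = 84.47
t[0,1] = -41.13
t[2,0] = 84.47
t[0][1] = -41.13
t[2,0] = 84.47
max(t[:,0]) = 90.47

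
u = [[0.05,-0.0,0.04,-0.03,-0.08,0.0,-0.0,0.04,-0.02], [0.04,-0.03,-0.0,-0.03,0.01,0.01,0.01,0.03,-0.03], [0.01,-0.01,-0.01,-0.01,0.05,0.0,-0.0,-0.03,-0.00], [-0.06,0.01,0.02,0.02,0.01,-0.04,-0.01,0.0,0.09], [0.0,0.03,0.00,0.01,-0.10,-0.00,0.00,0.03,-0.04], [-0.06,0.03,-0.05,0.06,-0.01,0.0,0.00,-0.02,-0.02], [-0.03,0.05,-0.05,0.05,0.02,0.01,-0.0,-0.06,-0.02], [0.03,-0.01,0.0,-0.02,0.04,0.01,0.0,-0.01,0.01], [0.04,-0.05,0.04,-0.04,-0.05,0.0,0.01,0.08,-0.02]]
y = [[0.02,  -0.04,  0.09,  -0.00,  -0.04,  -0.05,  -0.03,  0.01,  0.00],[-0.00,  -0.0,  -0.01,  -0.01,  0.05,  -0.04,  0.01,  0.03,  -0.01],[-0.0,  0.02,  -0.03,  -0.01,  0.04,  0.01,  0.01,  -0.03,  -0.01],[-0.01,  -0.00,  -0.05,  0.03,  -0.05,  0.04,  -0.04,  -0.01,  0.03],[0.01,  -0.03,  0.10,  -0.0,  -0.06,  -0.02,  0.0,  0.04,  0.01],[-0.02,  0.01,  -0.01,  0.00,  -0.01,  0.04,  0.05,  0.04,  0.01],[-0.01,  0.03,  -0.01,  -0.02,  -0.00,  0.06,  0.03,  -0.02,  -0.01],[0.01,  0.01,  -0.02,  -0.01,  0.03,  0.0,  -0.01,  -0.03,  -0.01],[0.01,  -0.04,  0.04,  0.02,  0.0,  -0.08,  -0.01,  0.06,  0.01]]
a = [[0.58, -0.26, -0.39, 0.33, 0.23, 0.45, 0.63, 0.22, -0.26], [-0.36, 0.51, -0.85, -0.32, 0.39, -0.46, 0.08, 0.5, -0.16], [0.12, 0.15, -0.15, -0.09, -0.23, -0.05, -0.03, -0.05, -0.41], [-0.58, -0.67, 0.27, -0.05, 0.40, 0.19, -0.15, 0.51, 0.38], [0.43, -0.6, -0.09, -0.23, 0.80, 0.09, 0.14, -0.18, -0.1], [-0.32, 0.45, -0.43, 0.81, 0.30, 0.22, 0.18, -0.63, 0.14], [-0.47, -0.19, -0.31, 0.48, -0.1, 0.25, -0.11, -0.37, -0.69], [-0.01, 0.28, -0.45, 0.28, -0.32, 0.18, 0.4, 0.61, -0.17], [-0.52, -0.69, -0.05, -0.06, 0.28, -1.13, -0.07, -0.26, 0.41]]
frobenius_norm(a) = 3.58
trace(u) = -0.10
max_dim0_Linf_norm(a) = 1.13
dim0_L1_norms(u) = [0.32, 0.22, 0.21, 0.27, 0.37, 0.07, 0.03, 0.3, 0.25]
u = y @ a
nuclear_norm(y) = 0.56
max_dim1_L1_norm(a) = 3.63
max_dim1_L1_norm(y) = 0.28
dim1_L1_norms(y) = [0.28, 0.16, 0.16, 0.26, 0.27, 0.19, 0.19, 0.13, 0.27]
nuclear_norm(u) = 0.60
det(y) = 0.00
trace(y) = 0.01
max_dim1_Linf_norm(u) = 0.1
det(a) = -0.00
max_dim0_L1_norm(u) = 0.37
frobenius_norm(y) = 0.29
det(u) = -0.00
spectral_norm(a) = 1.94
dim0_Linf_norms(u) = [0.06, 0.05, 0.05, 0.06, 0.1, 0.04, 0.01, 0.08, 0.09]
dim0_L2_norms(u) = [0.12, 0.09, 0.09, 0.1, 0.15, 0.04, 0.02, 0.12, 0.11]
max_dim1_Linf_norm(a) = 1.13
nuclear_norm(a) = 9.11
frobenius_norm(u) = 0.31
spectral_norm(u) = 0.23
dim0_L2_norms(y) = [0.04, 0.07, 0.15, 0.04, 0.11, 0.13, 0.08, 0.1, 0.04]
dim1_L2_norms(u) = [0.12, 0.07, 0.06, 0.12, 0.12, 0.11, 0.11, 0.06, 0.13]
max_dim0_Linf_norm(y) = 0.1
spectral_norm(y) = 0.22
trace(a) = 2.82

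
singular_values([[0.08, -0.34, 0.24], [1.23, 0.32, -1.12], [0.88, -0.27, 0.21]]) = [1.77, 0.88, 0.16]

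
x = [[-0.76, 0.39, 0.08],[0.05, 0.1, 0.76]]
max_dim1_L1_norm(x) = 1.23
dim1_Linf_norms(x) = [0.76, 0.76]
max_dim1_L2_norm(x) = 0.86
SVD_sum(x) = [[-0.65, 0.38, 0.32],[-0.24, 0.14, 0.12]] + [[-0.11, 0.01, -0.24],[0.29, -0.04, 0.64]]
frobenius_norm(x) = 1.15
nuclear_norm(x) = 1.62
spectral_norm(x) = 0.87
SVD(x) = [[-0.94,-0.34], [-0.34,0.94]] @ diag([0.8710605215705397, 0.7532951398763034]) @ [[0.80,-0.46,-0.39], [0.41,-0.05,0.91]]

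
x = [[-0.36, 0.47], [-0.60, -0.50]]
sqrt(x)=[[0.45, 0.67], [-0.85, 0.25]]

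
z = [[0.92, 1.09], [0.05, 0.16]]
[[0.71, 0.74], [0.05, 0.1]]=z @[[0.59, 0.15], [0.15, 0.55]]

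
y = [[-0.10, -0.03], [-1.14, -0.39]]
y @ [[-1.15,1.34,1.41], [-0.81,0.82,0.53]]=[[0.14, -0.16, -0.16], [1.63, -1.85, -1.81]]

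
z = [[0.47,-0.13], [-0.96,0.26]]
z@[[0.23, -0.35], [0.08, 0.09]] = [[0.1, -0.18], [-0.2, 0.36]]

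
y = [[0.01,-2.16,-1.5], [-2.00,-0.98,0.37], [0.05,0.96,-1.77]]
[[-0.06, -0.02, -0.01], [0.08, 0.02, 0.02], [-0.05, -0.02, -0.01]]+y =[[-0.05, -2.18, -1.51], [-1.92, -0.96, 0.39], [0.0, 0.94, -1.78]]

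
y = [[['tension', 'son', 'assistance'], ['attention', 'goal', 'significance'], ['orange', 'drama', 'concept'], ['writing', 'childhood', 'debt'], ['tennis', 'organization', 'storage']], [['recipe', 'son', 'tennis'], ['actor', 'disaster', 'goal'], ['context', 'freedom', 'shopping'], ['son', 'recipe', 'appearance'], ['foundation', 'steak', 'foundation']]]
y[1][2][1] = 'freedom'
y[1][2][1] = 'freedom'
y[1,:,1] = ['son', 'disaster', 'freedom', 'recipe', 'steak']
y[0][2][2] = 'concept'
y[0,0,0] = 'tension'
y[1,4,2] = 'foundation'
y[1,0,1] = 'son'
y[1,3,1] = 'recipe'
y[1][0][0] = 'recipe'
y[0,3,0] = 'writing'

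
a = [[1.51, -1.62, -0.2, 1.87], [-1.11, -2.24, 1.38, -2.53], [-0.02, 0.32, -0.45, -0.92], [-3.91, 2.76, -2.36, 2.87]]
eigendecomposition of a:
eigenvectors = [[0.01+0.52j, (0.01-0.52j), -0.04+0.00j, (-0.43+0j)], [0.20-0.31j, (0.2+0.31j), 0.25+0.00j, (-0.85+0j)], [0.09-0.14j, (0.09+0.14j), (0.9+0j), (0.22+0j)], [(-0.75+0j), -0.75-0.00j, (0.36+0j), 0.22+0.00j]]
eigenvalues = [(2.47+3.39j), (2.47-3.39j), (-0.73+0j), (-2.52+0j)]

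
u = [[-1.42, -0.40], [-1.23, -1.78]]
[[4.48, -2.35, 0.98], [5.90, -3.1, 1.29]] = u @ [[-2.76, 1.45, -0.60],  [-1.41, 0.74, -0.31]]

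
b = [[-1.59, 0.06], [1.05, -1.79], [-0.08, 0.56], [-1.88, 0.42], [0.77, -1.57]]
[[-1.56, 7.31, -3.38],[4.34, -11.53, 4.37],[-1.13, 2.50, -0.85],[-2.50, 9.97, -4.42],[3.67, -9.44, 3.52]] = b @[[0.91, -4.45, 2.08], [-1.89, 3.83, -1.22]]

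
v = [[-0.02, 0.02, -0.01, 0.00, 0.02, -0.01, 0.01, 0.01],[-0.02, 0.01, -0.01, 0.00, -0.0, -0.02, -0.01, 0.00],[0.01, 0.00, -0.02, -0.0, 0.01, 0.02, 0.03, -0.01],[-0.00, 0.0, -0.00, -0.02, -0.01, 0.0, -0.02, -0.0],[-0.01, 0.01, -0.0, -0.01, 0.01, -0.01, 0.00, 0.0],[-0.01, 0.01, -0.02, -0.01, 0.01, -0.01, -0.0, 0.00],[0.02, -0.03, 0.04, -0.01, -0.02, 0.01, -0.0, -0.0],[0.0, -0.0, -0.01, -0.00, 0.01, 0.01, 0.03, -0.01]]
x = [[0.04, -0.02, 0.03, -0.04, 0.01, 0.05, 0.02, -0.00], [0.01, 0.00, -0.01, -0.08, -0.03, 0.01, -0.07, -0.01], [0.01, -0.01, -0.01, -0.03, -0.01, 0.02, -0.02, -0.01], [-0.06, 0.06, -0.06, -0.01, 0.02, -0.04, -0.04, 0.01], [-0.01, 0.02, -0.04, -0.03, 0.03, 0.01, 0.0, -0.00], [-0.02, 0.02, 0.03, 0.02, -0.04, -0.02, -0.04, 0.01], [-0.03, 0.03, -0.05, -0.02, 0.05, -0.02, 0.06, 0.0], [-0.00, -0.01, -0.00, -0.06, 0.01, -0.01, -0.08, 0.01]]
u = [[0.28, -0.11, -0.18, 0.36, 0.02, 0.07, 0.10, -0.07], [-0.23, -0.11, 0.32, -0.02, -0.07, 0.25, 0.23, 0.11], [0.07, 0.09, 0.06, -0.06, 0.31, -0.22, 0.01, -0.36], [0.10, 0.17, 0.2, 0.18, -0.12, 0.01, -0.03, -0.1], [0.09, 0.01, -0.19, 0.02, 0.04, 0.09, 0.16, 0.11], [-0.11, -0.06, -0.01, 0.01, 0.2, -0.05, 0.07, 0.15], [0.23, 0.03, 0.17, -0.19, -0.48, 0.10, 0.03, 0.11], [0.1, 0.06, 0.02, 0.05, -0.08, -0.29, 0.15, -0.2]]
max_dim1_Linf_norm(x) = 0.08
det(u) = -0.00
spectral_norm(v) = 0.08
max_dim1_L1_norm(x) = 0.3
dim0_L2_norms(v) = [0.04, 0.04, 0.05, 0.03, 0.04, 0.04, 0.05, 0.02]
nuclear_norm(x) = 0.54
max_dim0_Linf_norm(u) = 0.48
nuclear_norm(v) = 0.22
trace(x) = 0.10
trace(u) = 0.23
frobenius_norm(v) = 0.11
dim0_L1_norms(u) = [1.21, 0.64, 1.15, 0.89, 1.32, 1.08, 0.78, 1.21]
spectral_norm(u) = 0.79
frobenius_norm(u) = 1.31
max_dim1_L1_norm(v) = 0.13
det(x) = 0.00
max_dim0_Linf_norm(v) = 0.04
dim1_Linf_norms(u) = [0.36, 0.32, 0.36, 0.2, 0.19, 0.2, 0.48, 0.29]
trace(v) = -0.06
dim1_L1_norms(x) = [0.21, 0.22, 0.12, 0.3, 0.14, 0.2, 0.26, 0.18]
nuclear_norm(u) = 3.24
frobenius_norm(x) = 0.26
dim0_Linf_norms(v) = [0.02, 0.03, 0.04, 0.02, 0.02, 0.02, 0.03, 0.01]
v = u @ x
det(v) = -0.00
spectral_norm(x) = 0.16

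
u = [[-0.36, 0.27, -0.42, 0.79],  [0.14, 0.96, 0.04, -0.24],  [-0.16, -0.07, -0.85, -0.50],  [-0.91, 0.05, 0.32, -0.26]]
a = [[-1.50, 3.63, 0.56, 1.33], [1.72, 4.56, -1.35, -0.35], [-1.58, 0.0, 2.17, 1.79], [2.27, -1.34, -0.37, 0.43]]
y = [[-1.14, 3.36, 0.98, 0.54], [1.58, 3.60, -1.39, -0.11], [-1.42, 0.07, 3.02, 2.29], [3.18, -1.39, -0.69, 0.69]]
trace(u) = -0.51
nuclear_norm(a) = 12.91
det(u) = -1.00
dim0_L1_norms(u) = [1.57, 1.35, 1.63, 1.79]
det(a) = -21.65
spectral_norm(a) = 6.03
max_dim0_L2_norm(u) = 1.0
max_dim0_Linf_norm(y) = 3.6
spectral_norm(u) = 1.00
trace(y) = 6.17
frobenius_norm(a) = 7.80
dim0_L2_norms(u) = [1.0, 1.0, 1.0, 1.0]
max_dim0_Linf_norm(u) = 0.96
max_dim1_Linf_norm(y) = 3.6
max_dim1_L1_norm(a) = 7.98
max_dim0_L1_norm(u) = 1.79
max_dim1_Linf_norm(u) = 0.96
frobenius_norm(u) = 2.00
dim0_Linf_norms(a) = [2.27, 4.56, 2.17, 1.79]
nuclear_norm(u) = 4.00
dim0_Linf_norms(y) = [3.18, 3.6, 3.02, 2.29]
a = u + y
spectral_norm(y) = 5.28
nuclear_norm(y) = 13.24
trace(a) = 5.66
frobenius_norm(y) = 7.79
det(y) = 11.28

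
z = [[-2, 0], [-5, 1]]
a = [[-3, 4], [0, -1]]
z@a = [[6, -8], [15, -21]]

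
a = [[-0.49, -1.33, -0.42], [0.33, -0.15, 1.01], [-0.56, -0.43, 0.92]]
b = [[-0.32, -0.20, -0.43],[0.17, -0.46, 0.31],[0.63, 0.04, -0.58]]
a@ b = [[-0.33, 0.69, 0.04],[0.51, 0.04, -0.77],[0.69, 0.35, -0.43]]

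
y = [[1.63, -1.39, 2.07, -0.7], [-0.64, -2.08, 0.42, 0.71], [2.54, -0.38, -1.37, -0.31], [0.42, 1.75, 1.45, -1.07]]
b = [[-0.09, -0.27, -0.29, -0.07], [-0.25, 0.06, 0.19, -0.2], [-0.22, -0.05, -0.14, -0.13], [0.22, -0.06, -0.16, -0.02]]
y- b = [[1.72, -1.12, 2.36, -0.63],[-0.39, -2.14, 0.23, 0.91],[2.76, -0.33, -1.23, -0.18],[0.2, 1.81, 1.61, -1.05]]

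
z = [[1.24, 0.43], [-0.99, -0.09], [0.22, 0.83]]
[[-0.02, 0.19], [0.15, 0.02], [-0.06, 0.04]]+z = [[1.22, 0.62], [-0.84, -0.07], [0.16, 0.87]]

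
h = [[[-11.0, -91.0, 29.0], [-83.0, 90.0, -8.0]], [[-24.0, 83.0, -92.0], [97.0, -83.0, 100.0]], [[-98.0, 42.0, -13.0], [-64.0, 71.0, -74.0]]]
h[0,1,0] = -83.0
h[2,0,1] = 42.0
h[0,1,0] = -83.0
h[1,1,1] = -83.0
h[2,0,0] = -98.0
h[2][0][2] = -13.0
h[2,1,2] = -74.0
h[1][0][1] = 83.0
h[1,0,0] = -24.0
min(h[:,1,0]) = -83.0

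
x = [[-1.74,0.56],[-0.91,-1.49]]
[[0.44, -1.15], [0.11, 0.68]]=x @ [[-0.23, 0.43],[0.07, -0.72]]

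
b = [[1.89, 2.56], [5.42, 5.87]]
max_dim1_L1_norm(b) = 11.29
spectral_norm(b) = 8.59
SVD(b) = [[-0.37,-0.93], [-0.93,0.37]] @ diag([8.593851775795398, 0.32359180406536925]) @ [[-0.67,-0.74], [0.74,-0.67]]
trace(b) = 7.76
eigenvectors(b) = [[-0.75, -0.38], [0.66, -0.92]]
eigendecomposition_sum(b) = [[-0.25, 0.1], [0.22, -0.09]] + [[2.14, 2.46], [5.2, 5.96]]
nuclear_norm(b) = 8.92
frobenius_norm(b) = 8.60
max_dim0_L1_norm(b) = 8.43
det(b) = -2.78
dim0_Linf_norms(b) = [5.42, 5.87]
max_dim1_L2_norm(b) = 7.99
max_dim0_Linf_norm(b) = 5.87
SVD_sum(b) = [[2.11, 2.36], [5.33, 5.95]] + [[-0.22, 0.20],[0.09, -0.08]]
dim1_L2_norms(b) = [3.18, 7.99]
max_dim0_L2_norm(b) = 6.4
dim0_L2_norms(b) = [5.74, 6.4]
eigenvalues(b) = [-0.34, 8.1]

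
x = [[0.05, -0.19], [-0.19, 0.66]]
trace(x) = 0.71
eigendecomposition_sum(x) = [[-0.00, -0.0], [-0.0, -0.00]] + [[0.05,  -0.19], [-0.19,  0.66]]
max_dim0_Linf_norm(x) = 0.66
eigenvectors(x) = [[-0.96, 0.27], [-0.27, -0.96]]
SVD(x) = [[-0.27, 0.96], [0.96, 0.27]] @ diag([0.714339672176619, 0.004339672176618972]) @ [[-0.27, 0.96], [-0.96, -0.27]]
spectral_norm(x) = 0.71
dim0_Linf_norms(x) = [0.19, 0.66]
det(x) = -0.00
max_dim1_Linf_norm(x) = 0.66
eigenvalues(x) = [-0.0, 0.71]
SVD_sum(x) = [[0.05, -0.19],[-0.19, 0.66]] + [[-0.0, -0.00], [-0.0, -0.0]]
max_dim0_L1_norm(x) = 0.85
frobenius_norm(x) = 0.71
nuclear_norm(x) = 0.72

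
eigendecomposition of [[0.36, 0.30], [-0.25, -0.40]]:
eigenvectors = [[0.93, -0.42], [-0.36, 0.91]]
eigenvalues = [0.24, -0.28]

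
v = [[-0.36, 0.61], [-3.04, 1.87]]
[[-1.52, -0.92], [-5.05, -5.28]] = v@[[0.21, 1.27], [-2.36, -0.76]]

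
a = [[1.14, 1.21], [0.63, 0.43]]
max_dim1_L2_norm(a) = 1.66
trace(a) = 1.57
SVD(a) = [[-0.91, -0.41], [-0.41, 0.91]] @ diag([1.822970347567513, 0.14926189027872977]) @ [[-0.71,-0.7], [0.7,-0.71]]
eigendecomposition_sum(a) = [[1.19, 1.11], [0.58, 0.54]] + [[-0.05,0.1], [0.05,-0.11]]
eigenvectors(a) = [[0.9,-0.68], [0.44,0.73]]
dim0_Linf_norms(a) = [1.14, 1.21]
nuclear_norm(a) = 1.97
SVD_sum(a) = [[1.18,1.17], [0.53,0.53]] + [[-0.04, 0.04],  [0.1, -0.10]]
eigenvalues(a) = [1.73, -0.16]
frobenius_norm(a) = 1.83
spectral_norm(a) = 1.82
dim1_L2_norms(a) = [1.66, 0.76]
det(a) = -0.27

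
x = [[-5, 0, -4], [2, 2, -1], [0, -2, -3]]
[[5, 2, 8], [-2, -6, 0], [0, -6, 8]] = x@[[-1, -2, 0], [0, 0, -1], [0, 2, -2]]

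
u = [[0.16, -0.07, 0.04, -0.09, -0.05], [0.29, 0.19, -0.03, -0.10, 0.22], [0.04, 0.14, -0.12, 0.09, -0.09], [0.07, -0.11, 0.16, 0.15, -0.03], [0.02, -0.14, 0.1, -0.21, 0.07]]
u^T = [[0.16, 0.29, 0.04, 0.07, 0.02], [-0.07, 0.19, 0.14, -0.11, -0.14], [0.04, -0.03, -0.12, 0.16, 0.1], [-0.09, -0.1, 0.09, 0.15, -0.21], [-0.05, 0.22, -0.09, -0.03, 0.07]]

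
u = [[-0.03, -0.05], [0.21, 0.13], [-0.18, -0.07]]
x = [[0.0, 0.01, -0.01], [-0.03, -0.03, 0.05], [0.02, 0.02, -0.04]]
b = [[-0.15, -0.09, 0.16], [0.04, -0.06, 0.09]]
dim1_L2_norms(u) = [0.06, 0.25, 0.19]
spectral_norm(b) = 0.25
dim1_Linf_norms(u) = [0.05, 0.21, 0.18]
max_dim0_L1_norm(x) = 0.1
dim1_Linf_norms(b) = [0.16, 0.09]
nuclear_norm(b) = 0.34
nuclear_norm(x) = 0.09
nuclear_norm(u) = 0.36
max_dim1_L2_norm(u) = 0.25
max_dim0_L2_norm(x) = 0.06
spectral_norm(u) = 0.32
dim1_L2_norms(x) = [0.01, 0.07, 0.05]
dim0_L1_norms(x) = [0.05, 0.06, 0.1]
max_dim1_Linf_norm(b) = 0.16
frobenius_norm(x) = 0.08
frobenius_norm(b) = 0.26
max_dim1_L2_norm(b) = 0.24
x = u @ b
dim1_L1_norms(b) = [0.4, 0.19]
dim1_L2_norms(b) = [0.24, 0.12]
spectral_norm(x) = 0.08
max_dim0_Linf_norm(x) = 0.05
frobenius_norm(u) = 0.32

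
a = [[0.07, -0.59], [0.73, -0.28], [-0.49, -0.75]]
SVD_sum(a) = [[-0.21, -0.46], [0.02, 0.04], [-0.37, -0.81]] + [[0.28, -0.13], [0.71, -0.32], [-0.12, 0.06]]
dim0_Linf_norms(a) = [0.73, 0.75]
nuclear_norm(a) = 1.87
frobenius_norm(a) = 1.33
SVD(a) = [[0.50, 0.36], [-0.05, 0.92], [0.87, -0.16]] @ diag([1.0220669492704304, 0.8498700790173961]) @ [[-0.42, -0.91],  [0.91, -0.42]]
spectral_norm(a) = 1.02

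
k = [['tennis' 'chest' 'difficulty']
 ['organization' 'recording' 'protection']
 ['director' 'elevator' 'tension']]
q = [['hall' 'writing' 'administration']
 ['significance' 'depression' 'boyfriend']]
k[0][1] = 'chest'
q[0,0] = 'hall'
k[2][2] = 'tension'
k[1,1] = 'recording'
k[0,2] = 'difficulty'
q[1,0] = 'significance'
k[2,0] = 'director'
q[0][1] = 'writing'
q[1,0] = 'significance'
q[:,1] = ['writing', 'depression']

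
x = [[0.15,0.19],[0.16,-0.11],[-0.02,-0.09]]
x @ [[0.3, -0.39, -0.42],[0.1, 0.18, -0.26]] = [[0.06, -0.02, -0.11],[0.04, -0.08, -0.04],[-0.02, -0.01, 0.03]]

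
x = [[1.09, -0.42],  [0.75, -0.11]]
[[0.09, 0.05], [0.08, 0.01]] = x @ [[0.11,  -0.0], [0.06,  -0.12]]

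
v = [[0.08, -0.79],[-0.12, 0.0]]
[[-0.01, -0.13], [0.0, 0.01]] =v@ [[-0.01,  -0.05], [0.01,  0.16]]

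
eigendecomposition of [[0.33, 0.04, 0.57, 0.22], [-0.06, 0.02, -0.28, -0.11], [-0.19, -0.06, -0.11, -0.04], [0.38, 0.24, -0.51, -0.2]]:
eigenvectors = [[0.55, -0.31, 0.19, -0.34],[-0.09, 0.26, -0.46, 0.83],[-0.34, -0.06, 0.24, -0.03],[0.76, 0.91, -0.83, 0.45]]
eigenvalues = [0.28, -0.23, -0.01, -0.0]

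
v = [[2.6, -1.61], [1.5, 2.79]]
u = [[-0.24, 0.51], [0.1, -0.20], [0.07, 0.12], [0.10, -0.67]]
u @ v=[[0.14, 1.81], [-0.04, -0.72], [0.36, 0.22], [-0.75, -2.03]]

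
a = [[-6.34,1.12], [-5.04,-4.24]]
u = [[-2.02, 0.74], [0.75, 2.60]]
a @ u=[[13.65,-1.78], [7.0,-14.75]]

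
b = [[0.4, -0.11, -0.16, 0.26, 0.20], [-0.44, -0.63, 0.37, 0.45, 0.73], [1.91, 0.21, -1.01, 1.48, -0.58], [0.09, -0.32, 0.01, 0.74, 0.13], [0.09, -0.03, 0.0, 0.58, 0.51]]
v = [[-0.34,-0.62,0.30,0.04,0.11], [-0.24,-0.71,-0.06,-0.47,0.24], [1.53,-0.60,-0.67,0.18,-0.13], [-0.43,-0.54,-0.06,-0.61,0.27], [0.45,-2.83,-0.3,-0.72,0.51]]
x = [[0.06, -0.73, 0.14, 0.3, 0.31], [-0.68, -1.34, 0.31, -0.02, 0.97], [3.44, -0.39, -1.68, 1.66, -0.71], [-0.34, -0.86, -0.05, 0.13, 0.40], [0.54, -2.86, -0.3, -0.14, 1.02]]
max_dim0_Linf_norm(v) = 2.83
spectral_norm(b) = 2.80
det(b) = -0.00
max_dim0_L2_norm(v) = 3.09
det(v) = -0.00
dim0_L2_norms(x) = [3.56, 3.38, 1.74, 1.7, 1.66]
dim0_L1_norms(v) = [2.99, 5.3, 1.39, 2.02, 1.26]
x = b + v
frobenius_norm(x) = 5.72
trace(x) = -1.81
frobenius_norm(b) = 3.21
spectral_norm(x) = 4.37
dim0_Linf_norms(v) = [1.53, 2.83, 0.67, 0.72, 0.51]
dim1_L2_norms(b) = [0.55, 1.21, 2.69, 0.82, 0.78]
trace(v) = -1.82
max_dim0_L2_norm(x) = 3.56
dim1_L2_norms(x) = [0.86, 1.82, 4.25, 1.02, 3.1]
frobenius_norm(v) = 3.83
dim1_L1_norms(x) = [1.54, 3.32, 7.88, 1.78, 4.86]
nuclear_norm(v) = 5.71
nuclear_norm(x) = 9.01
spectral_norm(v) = 3.32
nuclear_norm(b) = 4.94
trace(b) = 0.01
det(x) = -0.38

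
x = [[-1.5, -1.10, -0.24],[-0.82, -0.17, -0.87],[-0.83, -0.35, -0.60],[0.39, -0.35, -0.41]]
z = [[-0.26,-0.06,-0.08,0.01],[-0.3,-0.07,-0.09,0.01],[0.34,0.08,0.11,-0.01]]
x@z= [[0.64, 0.15, 0.19, -0.02], [-0.03, -0.01, -0.01, -0.0], [0.12, 0.03, 0.03, -0.01], [-0.14, -0.03, -0.04, 0.0]]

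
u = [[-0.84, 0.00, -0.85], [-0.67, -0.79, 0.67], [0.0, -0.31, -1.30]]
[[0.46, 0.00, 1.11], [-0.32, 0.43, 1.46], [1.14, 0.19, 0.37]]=u @ [[0.23, 0.01, -1.24], [-0.44, -0.56, -0.86], [-0.77, -0.01, -0.08]]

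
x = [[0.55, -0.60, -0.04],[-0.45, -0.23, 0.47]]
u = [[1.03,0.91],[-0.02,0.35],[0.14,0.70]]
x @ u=[[0.57, 0.26], [-0.39, -0.16]]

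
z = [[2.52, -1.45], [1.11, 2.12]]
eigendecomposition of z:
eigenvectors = [[(0.75+0j), 0.75-0.00j], [(0.1-0.65j), (0.1+0.65j)]]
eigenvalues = [(2.32+1.25j), (2.32-1.25j)]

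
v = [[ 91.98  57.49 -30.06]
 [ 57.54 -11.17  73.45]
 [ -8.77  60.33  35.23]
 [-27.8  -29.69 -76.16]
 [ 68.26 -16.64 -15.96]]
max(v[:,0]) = 91.98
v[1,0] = 57.54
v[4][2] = -15.96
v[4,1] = -16.64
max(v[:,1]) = 60.33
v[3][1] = -29.69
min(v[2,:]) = -8.77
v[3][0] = -27.8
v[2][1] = 60.33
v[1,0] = 57.54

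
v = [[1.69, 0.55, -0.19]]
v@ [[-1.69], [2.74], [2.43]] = [[-1.81]]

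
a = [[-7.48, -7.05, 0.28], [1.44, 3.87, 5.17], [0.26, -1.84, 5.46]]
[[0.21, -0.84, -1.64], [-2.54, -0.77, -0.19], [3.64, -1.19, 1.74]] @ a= [[-3.21, -1.71, -13.24], [17.84, 15.28, -5.73], [-28.49, -33.47, 4.37]]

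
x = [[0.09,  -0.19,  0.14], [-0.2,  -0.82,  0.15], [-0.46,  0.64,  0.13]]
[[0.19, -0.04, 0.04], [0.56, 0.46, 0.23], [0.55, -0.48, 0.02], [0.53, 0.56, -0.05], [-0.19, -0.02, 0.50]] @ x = [[0.01, 0.02, 0.03],[-0.15, -0.34, 0.18],[0.14, 0.3, 0.01],[-0.04, -0.59, 0.15],[-0.24, 0.37, 0.04]]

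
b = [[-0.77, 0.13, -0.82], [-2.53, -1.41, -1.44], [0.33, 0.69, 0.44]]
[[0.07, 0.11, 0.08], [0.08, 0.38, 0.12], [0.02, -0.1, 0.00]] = b @[[-0.06, -0.07, -0.06], [0.07, -0.06, 0.05], [-0.02, -0.08, -0.03]]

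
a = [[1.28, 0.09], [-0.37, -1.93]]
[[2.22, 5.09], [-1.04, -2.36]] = a@[[1.72, 3.94], [0.21, 0.47]]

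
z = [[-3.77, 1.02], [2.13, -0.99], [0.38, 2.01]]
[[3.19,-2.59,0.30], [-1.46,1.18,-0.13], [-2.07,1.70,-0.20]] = z @[[-1.07, 0.87, -0.10], [-0.83, 0.68, -0.08]]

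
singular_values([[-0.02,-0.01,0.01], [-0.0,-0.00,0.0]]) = [0.02, -0.0]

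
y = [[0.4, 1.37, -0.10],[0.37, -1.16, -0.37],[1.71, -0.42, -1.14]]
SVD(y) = [[0.14, 0.82, -0.56], [-0.44, -0.46, -0.77], [-0.89, 0.36, 0.3]] @ diag([2.266461450190403, 1.7115930779855737, 0.001276789992204479]) @ [[-0.72, 0.47, 0.51], [0.45, 0.88, -0.19], [0.54, -0.10, 0.84]]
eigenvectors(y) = [[-0.26+0.00j, 0.54+0.02j, 0.54-0.02j], [0.51+0.00j, (-0.09+0.01j), -0.09-0.01j], [(0.82+0j), (0.83+0j), 0.83-0.00j]]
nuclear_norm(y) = 3.98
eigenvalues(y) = [(-1.95+0j), (0.02+0.04j), (0.02-0.04j)]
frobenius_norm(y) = 2.84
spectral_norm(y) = 2.27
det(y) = -0.00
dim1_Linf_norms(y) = [1.37, 1.16, 1.71]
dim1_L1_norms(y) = [1.87, 1.9, 3.27]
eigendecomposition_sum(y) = [[(-0.24+0j), 0.53-0.00j, 0.21-0.00j], [(0.47-0j), (-1.03+0j), -0.42+0.00j], [(0.75-0j), -1.67+0.00j, -0.67+0.00j]] + [[(0.32-0.14j), 0.42-0.21j, (-0.16+0.09j)], [-0.05+0.03j, (-0.06+0.05j), (0.02-0.02j)], [0.48-0.24j, 0.62-0.35j, -0.23+0.14j]] + [[0.32+0.14j, 0.42+0.21j, -0.16-0.09j], [-0.05-0.03j, -0.06-0.05j, 0.02+0.02j], [0.48+0.24j, 0.62+0.35j, -0.23-0.14j]]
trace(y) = -1.90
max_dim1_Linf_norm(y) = 1.71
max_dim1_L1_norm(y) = 3.27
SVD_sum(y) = [[-0.22, 0.15, 0.16], [0.72, -0.48, -0.51], [1.44, -0.95, -1.03]] + [[0.62, 1.22, -0.26], [-0.35, -0.68, 0.14], [0.27, 0.53, -0.11]] + [[-0.0,  0.0,  -0.0], [-0.0,  0.00,  -0.0], [0.0,  -0.00,  0.00]]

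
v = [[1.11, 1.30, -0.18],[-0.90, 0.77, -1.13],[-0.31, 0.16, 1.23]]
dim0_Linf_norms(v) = [1.11, 1.3, 1.23]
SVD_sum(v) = [[0.08, 0.65, -0.8], [0.09, 0.81, -1.0], [-0.06, -0.55, 0.68]] + [[1.1, 0.58, 0.57],  [-0.7, -0.37, -0.36],  [0.27, 0.14, 0.14]] + [[-0.06, 0.07, 0.05], [-0.3, 0.33, 0.24], [-0.51, 0.57, 0.41]]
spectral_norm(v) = 1.87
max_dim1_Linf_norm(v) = 1.3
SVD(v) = [[-0.55,0.83,0.11], [-0.69,-0.52,0.5], [0.47,0.2,0.86]] @ diag([1.8745116521636767, 1.6542959593745696, 1.0091634875973143]) @ [[-0.07,-0.63,0.78], [0.80,0.42,0.42], [-0.59,0.65,0.47]]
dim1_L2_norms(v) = [1.72, 1.64, 1.28]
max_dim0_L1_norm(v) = 2.54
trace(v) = 3.11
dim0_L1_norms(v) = [2.32, 2.23, 2.54]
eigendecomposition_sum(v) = [[0.40+0.42j, 0.51-0.50j, (0.53+0.35j)], [-0.48+0.28j, (0.36+0.59j), -0.44+0.43j], [(-0.01+0.17j), 0.21+0.01j, 0.04+0.18j]] + [[(0.4-0.42j), 0.51+0.50j, 0.53-0.35j], [(-0.48-0.28j), 0.36-0.59j, -0.44-0.43j], [-0.01-0.17j, 0.21-0.01j, 0.04-0.18j]] + [[(0.32+0j),0.28-0.00j,(-1.25-0j)],  [(0.06+0j),0.05-0.00j,-0.24-0.00j],  [-0.30-0.00j,(-0.26+0j),(1.16+0j)]]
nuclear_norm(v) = 4.54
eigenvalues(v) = [(0.79+1.19j), (0.79-1.19j), (1.53+0j)]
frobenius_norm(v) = 2.70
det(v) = 3.13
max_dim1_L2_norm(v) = 1.72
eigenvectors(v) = [[-0.70+0.00j, (-0.7-0j), (-0.73+0j)], [(0.15-0.66j), 0.15+0.66j, -0.14+0.00j], [(-0.14-0.15j), (-0.14+0.15j), (0.67+0j)]]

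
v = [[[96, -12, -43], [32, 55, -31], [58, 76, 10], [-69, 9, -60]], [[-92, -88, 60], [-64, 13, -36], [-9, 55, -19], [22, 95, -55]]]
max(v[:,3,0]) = 22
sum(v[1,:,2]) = -50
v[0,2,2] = 10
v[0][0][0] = 96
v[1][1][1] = 13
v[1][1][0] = -64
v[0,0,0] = 96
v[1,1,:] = [-64, 13, -36]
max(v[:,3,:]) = 95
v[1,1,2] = -36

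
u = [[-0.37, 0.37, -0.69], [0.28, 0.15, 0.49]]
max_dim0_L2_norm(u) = 0.85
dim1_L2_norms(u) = [0.87, 0.58]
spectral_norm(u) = 0.99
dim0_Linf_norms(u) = [0.37, 0.37, 0.69]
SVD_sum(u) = [[-0.4, 0.21, -0.72],[0.24, -0.12, 0.44]] + [[0.03, 0.16, 0.03], [0.04, 0.27, 0.05]]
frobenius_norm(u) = 1.04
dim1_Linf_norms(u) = [0.69, 0.49]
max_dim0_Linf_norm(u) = 0.69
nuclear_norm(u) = 1.32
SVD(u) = [[-0.86,0.52], [0.52,0.86]] @ diag([0.9911753315143027, 0.3293500602664473]) @ [[0.47, -0.24, 0.85], [0.15, 0.97, 0.19]]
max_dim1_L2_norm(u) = 0.87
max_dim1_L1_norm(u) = 1.43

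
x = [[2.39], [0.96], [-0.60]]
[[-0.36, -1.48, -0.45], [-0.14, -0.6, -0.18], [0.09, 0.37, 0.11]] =x @ [[-0.15, -0.62, -0.19]]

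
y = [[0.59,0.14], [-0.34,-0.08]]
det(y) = 0.000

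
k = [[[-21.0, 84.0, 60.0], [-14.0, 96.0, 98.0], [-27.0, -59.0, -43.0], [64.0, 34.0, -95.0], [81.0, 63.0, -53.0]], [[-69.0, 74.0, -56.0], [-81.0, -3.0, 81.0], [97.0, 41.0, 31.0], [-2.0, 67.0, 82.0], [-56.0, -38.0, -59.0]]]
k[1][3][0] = -2.0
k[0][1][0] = -14.0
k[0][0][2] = 60.0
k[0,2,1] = -59.0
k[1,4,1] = -38.0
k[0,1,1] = 96.0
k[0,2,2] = -43.0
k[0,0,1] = 84.0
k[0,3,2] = -95.0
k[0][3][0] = 64.0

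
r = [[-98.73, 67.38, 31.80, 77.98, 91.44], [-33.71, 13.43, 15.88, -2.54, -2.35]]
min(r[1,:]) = -33.71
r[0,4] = 91.44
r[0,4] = 91.44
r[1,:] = [-33.71, 13.43, 15.88, -2.54, -2.35]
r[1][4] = -2.35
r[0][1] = 67.38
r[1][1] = 13.43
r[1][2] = 15.88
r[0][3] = 77.98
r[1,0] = -33.71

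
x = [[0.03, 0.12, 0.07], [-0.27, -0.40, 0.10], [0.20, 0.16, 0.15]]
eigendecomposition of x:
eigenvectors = [[-0.26, 0.72, 0.34], [0.94, -0.68, 0.0], [-0.2, -0.14, 0.94]]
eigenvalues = [-0.35, -0.1, 0.22]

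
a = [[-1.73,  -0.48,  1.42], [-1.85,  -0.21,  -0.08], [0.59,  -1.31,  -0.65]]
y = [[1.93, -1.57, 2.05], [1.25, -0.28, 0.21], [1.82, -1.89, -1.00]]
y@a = [[0.78, -3.28, 1.53], [-1.52, -0.82, 1.66], [-0.24, 0.83, 3.39]]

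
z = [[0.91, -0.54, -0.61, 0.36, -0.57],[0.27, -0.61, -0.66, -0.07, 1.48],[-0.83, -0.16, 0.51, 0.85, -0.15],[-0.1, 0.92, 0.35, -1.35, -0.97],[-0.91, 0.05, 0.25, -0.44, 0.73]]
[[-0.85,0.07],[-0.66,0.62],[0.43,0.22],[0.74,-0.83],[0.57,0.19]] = z@[[-0.84, 0.23], [0.83, -0.96], [-0.43, 0.74], [0.07, -0.09], [-0.14, 0.31]]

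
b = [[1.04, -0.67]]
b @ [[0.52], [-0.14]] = [[0.63]]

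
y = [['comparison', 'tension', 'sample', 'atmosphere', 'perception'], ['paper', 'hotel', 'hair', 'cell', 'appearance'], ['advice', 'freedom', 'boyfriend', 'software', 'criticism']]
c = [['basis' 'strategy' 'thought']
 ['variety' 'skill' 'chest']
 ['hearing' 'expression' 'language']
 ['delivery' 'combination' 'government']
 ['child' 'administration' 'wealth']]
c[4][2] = 'wealth'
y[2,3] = 'software'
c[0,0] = 'basis'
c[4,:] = ['child', 'administration', 'wealth']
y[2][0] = 'advice'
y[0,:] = ['comparison', 'tension', 'sample', 'atmosphere', 'perception']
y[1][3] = 'cell'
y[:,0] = ['comparison', 'paper', 'advice']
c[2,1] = 'expression'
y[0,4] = 'perception'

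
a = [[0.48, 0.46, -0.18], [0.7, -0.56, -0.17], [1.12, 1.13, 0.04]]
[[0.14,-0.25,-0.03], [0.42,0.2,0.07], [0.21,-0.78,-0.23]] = a@ [[0.39, -0.2, -0.07], [-0.19, -0.48, -0.12], [-0.21, -0.39, -0.33]]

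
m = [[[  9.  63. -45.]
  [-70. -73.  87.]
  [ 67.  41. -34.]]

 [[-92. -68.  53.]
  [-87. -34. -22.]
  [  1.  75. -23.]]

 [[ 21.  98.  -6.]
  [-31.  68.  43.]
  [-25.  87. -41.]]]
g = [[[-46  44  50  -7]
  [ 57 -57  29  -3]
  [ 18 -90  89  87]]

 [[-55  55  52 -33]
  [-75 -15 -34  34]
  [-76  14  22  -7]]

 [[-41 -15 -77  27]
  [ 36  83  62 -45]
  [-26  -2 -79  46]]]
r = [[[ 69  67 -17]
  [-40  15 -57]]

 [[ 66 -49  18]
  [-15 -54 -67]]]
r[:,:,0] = [[69, -40], [66, -15]]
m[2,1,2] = 43.0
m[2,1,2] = 43.0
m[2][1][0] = -31.0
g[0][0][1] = 44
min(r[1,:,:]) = -67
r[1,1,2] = -67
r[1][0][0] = 66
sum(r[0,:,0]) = 29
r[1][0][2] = 18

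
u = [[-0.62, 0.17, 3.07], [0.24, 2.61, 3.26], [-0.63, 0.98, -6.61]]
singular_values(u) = [8.0, 2.77, 0.83]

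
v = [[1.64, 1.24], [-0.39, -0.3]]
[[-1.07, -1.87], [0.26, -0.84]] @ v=[[-1.03,-0.77], [0.75,0.57]]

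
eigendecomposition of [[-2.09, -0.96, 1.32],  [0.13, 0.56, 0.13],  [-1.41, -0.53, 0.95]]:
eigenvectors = [[0.83, 0.6, -0.36], [-0.11, -0.32, 0.93], [0.54, 0.73, -0.03]]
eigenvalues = [-1.1, 0.02, 0.51]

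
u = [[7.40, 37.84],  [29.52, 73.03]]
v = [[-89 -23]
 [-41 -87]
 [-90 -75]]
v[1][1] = -87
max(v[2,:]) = -75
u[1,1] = 73.03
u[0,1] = 37.84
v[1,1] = -87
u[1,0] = 29.52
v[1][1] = -87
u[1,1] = 73.03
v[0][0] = -89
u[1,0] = 29.52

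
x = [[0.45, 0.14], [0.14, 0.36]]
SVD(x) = [[-0.81,  -0.59], [-0.59,  0.81]] @ diag([0.5520544116985274, 0.2579455883014725]) @ [[-0.81, -0.59],[-0.59, 0.81]]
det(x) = 0.14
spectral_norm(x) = 0.55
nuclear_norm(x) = 0.81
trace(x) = 0.81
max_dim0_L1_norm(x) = 0.59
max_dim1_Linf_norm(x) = 0.45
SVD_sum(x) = [[0.36,0.26],[0.26,0.19]] + [[0.09, -0.12], [-0.12, 0.17]]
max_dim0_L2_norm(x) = 0.47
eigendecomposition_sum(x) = [[0.36, 0.26],[0.26, 0.19]] + [[0.09,  -0.12], [-0.12,  0.17]]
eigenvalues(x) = [0.55, 0.26]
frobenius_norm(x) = 0.61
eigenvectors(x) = [[0.81, -0.59], [0.59, 0.81]]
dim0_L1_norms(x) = [0.59, 0.5]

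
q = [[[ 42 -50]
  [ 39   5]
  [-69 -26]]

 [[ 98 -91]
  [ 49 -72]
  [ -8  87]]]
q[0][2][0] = -69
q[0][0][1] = -50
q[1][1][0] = 49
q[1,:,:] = [[98, -91], [49, -72], [-8, 87]]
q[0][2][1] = -26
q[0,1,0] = 39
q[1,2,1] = 87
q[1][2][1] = 87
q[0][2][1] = -26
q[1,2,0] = -8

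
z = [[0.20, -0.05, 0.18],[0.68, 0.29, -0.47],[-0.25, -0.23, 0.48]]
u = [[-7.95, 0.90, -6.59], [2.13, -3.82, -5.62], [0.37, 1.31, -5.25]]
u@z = [[0.67, 2.17, -5.02],[-0.77, 0.08, -0.52],[2.28, 1.57, -3.07]]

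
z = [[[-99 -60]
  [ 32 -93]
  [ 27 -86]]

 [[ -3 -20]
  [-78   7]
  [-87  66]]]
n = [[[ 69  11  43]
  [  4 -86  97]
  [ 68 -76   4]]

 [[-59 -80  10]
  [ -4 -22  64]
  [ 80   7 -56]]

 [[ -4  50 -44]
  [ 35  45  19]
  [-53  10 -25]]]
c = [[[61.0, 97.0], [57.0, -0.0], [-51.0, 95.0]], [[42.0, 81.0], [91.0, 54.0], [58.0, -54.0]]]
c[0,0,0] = 61.0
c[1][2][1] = -54.0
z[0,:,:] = [[-99, -60], [32, -93], [27, -86]]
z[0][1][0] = 32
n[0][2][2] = 4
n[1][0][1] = -80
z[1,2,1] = 66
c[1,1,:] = [91.0, 54.0]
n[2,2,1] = 10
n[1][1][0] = -4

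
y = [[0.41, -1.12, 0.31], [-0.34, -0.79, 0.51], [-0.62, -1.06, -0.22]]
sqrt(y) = [[0.74, -0.66, 0.42], [-0.09, 0.03, 0.59], [-0.46, -1.45, 0.91]]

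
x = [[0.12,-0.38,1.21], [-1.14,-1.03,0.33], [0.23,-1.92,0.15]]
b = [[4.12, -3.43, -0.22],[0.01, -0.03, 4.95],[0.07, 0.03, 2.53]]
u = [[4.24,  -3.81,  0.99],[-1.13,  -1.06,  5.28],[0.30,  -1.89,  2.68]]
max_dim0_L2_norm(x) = 2.21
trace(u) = 5.86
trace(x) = -0.76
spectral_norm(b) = 5.60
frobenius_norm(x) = 2.80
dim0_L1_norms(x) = [1.49, 3.33, 1.69]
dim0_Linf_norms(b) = [4.12, 3.43, 4.95]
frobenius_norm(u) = 8.64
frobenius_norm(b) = 7.73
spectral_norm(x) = 2.31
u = x + b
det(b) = -2.03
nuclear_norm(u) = 12.52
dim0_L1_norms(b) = [4.2, 3.49, 7.7]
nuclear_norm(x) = 4.55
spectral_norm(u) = 6.82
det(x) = 2.90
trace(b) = 6.62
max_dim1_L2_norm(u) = 5.79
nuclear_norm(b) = 10.99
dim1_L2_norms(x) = [1.27, 1.57, 1.94]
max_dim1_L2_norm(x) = 1.94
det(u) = 15.12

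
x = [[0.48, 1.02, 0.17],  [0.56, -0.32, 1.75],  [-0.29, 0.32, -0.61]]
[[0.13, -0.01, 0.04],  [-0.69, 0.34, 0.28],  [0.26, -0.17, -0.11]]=x @ [[0.08, 0.25, 0.10],[0.15, -0.14, -0.03],[-0.39, 0.09, 0.12]]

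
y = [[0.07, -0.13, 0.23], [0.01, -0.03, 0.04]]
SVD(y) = [[-0.98, -0.18],[-0.18, 0.98]] @ diag([0.277940764620912, 0.006995095563524537]) @ [[-0.25, 0.48, -0.84], [-0.41, -0.84, -0.35]]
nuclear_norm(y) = 0.28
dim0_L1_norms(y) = [0.08, 0.16, 0.27]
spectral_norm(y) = 0.28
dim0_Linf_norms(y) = [0.07, 0.13, 0.23]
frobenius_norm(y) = 0.28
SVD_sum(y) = [[0.07, -0.13, 0.23],[0.01, -0.02, 0.04]] + [[0.00,0.00,0.0], [-0.00,-0.01,-0.00]]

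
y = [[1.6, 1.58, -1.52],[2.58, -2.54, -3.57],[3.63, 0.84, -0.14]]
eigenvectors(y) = [[-0.30-0.44j, -0.30+0.44j, (0.28+0j)], [0.16-0.42j, 0.16+0.42j, -0.96+0.00j], [(-0.71+0j), -0.71-0.00j, -0.06+0.00j]]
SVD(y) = [[-0.32, 0.43, -0.85], [-0.82, -0.57, 0.02], [-0.47, 0.70, 0.53]] @ diag([5.694393777364518, 3.480475680974763, 1.606850504077938]) @ [[-0.76, 0.21, 0.61], [0.51, 0.78, 0.37], [0.4, -0.59, 0.7]]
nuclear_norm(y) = 10.78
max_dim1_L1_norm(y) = 8.69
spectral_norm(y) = 5.69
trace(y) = -1.08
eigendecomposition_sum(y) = [[(1.17+0.78j), (0.4+0.18j), (-1+0.67j)], [(0.02+1.18j), (0.07+0.37j), (-0.94-0.37j)], [1.73-0.69j, 0.50-0.30j, -0.02+1.60j]] + [[1.17-0.78j, (0.4-0.18j), (-1-0.67j)], [0.02-1.18j, 0.07-0.37j, -0.94+0.37j], [1.73+0.69j, (0.5+0.3j), (-0.02-1.6j)]] + [[(-0.74-0j), (0.77+0j), 0.49-0.00j],[2.54+0.00j, -2.67-0.00j, (-1.68+0j)],[(0.16+0j), -0.17-0.00j, (-0.11+0j)]]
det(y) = -31.85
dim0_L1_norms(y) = [7.81, 4.96, 5.23]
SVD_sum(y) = [[1.39, -0.38, -1.12], [3.57, -0.98, -2.87], [2.04, -0.56, -1.64]] + [[0.76, 1.15, 0.55], [-1.01, -1.54, -0.73], [1.25, 1.91, 0.90]] + [[-0.54, 0.81, -0.95],  [0.02, -0.02, 0.03],  [0.34, -0.51, 0.6]]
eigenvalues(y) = [(1.22+2.75j), (1.22-2.75j), (-3.51+0j)]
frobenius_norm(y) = 6.86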